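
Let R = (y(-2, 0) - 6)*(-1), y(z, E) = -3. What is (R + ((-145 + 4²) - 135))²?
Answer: 65025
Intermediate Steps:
R = 9 (R = (-3 - 6)*(-1) = -9*(-1) = 9)
(R + ((-145 + 4²) - 135))² = (9 + ((-145 + 4²) - 135))² = (9 + ((-145 + 16) - 135))² = (9 + (-129 - 135))² = (9 - 264)² = (-255)² = 65025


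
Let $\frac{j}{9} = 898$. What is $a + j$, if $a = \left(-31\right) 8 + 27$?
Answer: $7861$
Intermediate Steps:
$j = 8082$ ($j = 9 \cdot 898 = 8082$)
$a = -221$ ($a = -248 + 27 = -221$)
$a + j = -221 + 8082 = 7861$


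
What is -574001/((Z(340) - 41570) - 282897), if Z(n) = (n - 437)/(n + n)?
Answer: 390320680/220637657 ≈ 1.7691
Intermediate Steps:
Z(n) = (-437 + n)/(2*n) (Z(n) = (-437 + n)/((2*n)) = (-437 + n)*(1/(2*n)) = (-437 + n)/(2*n))
-574001/((Z(340) - 41570) - 282897) = -574001/(((½)*(-437 + 340)/340 - 41570) - 282897) = -574001/(((½)*(1/340)*(-97) - 41570) - 282897) = -574001/((-97/680 - 41570) - 282897) = -574001/(-28267697/680 - 282897) = -574001/(-220637657/680) = -574001*(-680/220637657) = 390320680/220637657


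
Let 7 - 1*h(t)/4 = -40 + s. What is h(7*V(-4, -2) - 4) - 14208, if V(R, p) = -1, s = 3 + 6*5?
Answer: -14152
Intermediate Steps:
s = 33 (s = 3 + 30 = 33)
h(t) = 56 (h(t) = 28 - 4*(-40 + 33) = 28 - 4*(-7) = 28 + 28 = 56)
h(7*V(-4, -2) - 4) - 14208 = 56 - 14208 = -14152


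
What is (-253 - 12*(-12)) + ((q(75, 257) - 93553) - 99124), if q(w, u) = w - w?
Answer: -192786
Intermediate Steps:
q(w, u) = 0
(-253 - 12*(-12)) + ((q(75, 257) - 93553) - 99124) = (-253 - 12*(-12)) + ((0 - 93553) - 99124) = (-253 + 144) + (-93553 - 99124) = -109 - 192677 = -192786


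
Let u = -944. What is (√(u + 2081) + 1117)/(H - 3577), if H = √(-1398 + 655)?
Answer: -(1117 + √1137)/(3577 - I*√743) ≈ -0.32168 - 0.0024513*I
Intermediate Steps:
H = I*√743 (H = √(-743) = I*√743 ≈ 27.258*I)
(√(u + 2081) + 1117)/(H - 3577) = (√(-944 + 2081) + 1117)/(I*√743 - 3577) = (√1137 + 1117)/(-3577 + I*√743) = (1117 + √1137)/(-3577 + I*√743)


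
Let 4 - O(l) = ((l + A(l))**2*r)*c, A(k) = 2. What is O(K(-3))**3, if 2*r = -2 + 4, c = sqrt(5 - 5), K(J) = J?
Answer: 64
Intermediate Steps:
c = 0 (c = sqrt(0) = 0)
r = 1 (r = (-2 + 4)/2 = (1/2)*2 = 1)
O(l) = 4 (O(l) = 4 - (l + 2)**2*1*0 = 4 - (2 + l)**2*1*0 = 4 - (2 + l)**2*0 = 4 - 1*0 = 4 + 0 = 4)
O(K(-3))**3 = 4**3 = 64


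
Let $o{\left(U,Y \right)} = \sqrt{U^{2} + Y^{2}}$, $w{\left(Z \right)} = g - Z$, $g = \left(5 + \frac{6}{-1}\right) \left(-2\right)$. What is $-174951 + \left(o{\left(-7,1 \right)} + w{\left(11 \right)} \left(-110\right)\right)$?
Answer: $-173961 + 5 \sqrt{2} \approx -1.7395 \cdot 10^{5}$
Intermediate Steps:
$g = 2$ ($g = \left(5 + 6 \left(-1\right)\right) \left(-2\right) = \left(5 - 6\right) \left(-2\right) = \left(-1\right) \left(-2\right) = 2$)
$w{\left(Z \right)} = 2 - Z$
$-174951 + \left(o{\left(-7,1 \right)} + w{\left(11 \right)} \left(-110\right)\right) = -174951 + \left(\sqrt{\left(-7\right)^{2} + 1^{2}} + \left(2 - 11\right) \left(-110\right)\right) = -174951 + \left(\sqrt{49 + 1} + \left(2 - 11\right) \left(-110\right)\right) = -174951 + \left(\sqrt{50} - -990\right) = -174951 + \left(5 \sqrt{2} + 990\right) = -174951 + \left(990 + 5 \sqrt{2}\right) = -173961 + 5 \sqrt{2}$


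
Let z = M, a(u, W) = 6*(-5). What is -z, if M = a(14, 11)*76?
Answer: 2280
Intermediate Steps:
a(u, W) = -30
M = -2280 (M = -30*76 = -2280)
z = -2280
-z = -1*(-2280) = 2280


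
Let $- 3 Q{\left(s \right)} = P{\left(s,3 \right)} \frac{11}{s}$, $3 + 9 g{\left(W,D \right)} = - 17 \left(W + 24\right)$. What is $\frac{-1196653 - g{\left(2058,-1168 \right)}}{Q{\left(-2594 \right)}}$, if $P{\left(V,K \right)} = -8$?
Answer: $\frac{1160218380}{11} \approx 1.0547 \cdot 10^{8}$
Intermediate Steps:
$g{\left(W,D \right)} = - \frac{137}{3} - \frac{17 W}{9}$ ($g{\left(W,D \right)} = - \frac{1}{3} + \frac{\left(-17\right) \left(W + 24\right)}{9} = - \frac{1}{3} + \frac{\left(-17\right) \left(24 + W\right)}{9} = - \frac{1}{3} + \frac{-408 - 17 W}{9} = - \frac{1}{3} - \left(\frac{136}{3} + \frac{17 W}{9}\right) = - \frac{137}{3} - \frac{17 W}{9}$)
$Q{\left(s \right)} = \frac{88}{3 s}$ ($Q{\left(s \right)} = - \frac{\left(-8\right) \frac{11}{s}}{3} = - \frac{\left(-88\right) \frac{1}{s}}{3} = \frac{88}{3 s}$)
$\frac{-1196653 - g{\left(2058,-1168 \right)}}{Q{\left(-2594 \right)}} = \frac{-1196653 - \left(- \frac{137}{3} - \frac{11662}{3}\right)}{\frac{88}{3} \frac{1}{-2594}} = \frac{-1196653 - \left(- \frac{137}{3} - \frac{11662}{3}\right)}{\frac{88}{3} \left(- \frac{1}{2594}\right)} = \frac{-1196653 - -3933}{- \frac{44}{3891}} = \left(-1196653 + 3933\right) \left(- \frac{3891}{44}\right) = \left(-1192720\right) \left(- \frac{3891}{44}\right) = \frac{1160218380}{11}$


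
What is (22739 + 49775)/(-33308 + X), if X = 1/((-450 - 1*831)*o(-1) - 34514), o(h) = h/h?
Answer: -199664510/91712297 ≈ -2.1771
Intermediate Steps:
o(h) = 1
X = -1/35795 (X = 1/((-450 - 1*831)*1 - 34514) = 1/((-450 - 831)*1 - 34514) = 1/(-1281*1 - 34514) = 1/(-1281 - 34514) = 1/(-35795) = -1/35795 ≈ -2.7937e-5)
(22739 + 49775)/(-33308 + X) = (22739 + 49775)/(-33308 - 1/35795) = 72514/(-1192259861/35795) = 72514*(-35795/1192259861) = -199664510/91712297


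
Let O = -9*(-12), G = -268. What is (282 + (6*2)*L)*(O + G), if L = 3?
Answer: -50880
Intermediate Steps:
O = 108
(282 + (6*2)*L)*(O + G) = (282 + (6*2)*3)*(108 - 268) = (282 + 12*3)*(-160) = (282 + 36)*(-160) = 318*(-160) = -50880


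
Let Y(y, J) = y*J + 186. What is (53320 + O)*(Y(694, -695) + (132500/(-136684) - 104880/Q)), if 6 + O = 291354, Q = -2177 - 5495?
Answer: -5445560476506933308/32769989 ≈ -1.6618e+11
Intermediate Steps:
Q = -7672
O = 291348 (O = -6 + 291354 = 291348)
Y(y, J) = 186 + J*y (Y(y, J) = J*y + 186 = 186 + J*y)
(53320 + O)*(Y(694, -695) + (132500/(-136684) - 104880/Q)) = (53320 + 291348)*((186 - 695*694) + (132500/(-136684) - 104880/(-7672))) = 344668*((186 - 482330) + (132500*(-1/136684) - 104880*(-1/7672))) = 344668*(-482144 + (-33125/34171 + 13110/959)) = 344668*(-482144 + 416214935/32769989) = 344668*(-15799437361481/32769989) = -5445560476506933308/32769989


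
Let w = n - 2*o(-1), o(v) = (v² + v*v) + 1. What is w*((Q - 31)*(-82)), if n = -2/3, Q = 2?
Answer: -47560/3 ≈ -15853.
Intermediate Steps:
n = -⅔ (n = -2*⅓ = -⅔ ≈ -0.66667)
o(v) = 1 + 2*v² (o(v) = (v² + v²) + 1 = 2*v² + 1 = 1 + 2*v²)
w = -20/3 (w = -⅔ - 2*(1 + 2*(-1)²) = -⅔ - 2*(1 + 2*1) = -⅔ - 2*(1 + 2) = -⅔ - 2*3 = -⅔ - 6 = -20/3 ≈ -6.6667)
w*((Q - 31)*(-82)) = -20*(2 - 31)*(-82)/3 = -(-580)*(-82)/3 = -20/3*2378 = -47560/3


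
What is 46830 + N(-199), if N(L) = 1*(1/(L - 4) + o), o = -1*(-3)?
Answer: 9507098/203 ≈ 46833.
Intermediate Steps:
o = 3
N(L) = 3 + 1/(-4 + L) (N(L) = 1*(1/(L - 4) + 3) = 1*(1/(-4 + L) + 3) = 1*(3 + 1/(-4 + L)) = 3 + 1/(-4 + L))
46830 + N(-199) = 46830 + (-11 + 3*(-199))/(-4 - 199) = 46830 + (-11 - 597)/(-203) = 46830 - 1/203*(-608) = 46830 + 608/203 = 9507098/203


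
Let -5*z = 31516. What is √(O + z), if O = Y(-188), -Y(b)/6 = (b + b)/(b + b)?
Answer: I*√157730/5 ≈ 79.43*I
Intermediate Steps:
z = -31516/5 (z = -⅕*31516 = -31516/5 ≈ -6303.2)
Y(b) = -6 (Y(b) = -6*(b + b)/(b + b) = -6*2*b/(2*b) = -6*2*b*1/(2*b) = -6*1 = -6)
O = -6
√(O + z) = √(-6 - 31516/5) = √(-31546/5) = I*√157730/5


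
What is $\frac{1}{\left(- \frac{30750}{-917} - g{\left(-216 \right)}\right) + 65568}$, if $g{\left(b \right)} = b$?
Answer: $\frac{917}{60354678} \approx 1.5194 \cdot 10^{-5}$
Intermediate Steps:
$\frac{1}{\left(- \frac{30750}{-917} - g{\left(-216 \right)}\right) + 65568} = \frac{1}{\left(- \frac{30750}{-917} - -216\right) + 65568} = \frac{1}{\left(\left(-30750\right) \left(- \frac{1}{917}\right) + 216\right) + 65568} = \frac{1}{\left(\frac{30750}{917} + 216\right) + 65568} = \frac{1}{\frac{228822}{917} + 65568} = \frac{1}{\frac{60354678}{917}} = \frac{917}{60354678}$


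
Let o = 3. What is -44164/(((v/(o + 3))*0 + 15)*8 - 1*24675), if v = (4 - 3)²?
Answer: 44164/24555 ≈ 1.7986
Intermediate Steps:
v = 1 (v = 1² = 1)
-44164/(((v/(o + 3))*0 + 15)*8 - 1*24675) = -44164/(((1/(3 + 3))*0 + 15)*8 - 1*24675) = -44164/(((1/6)*0 + 15)*8 - 24675) = -44164/((((⅙)*1)*0 + 15)*8 - 24675) = -44164/(((⅙)*0 + 15)*8 - 24675) = -44164/((0 + 15)*8 - 24675) = -44164/(15*8 - 24675) = -44164/(120 - 24675) = -44164/(-24555) = -44164*(-1/24555) = 44164/24555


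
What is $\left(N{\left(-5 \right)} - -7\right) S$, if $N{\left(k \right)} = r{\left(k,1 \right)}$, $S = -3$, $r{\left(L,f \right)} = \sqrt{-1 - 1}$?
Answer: $-21 - 3 i \sqrt{2} \approx -21.0 - 4.2426 i$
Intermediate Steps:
$r{\left(L,f \right)} = i \sqrt{2}$ ($r{\left(L,f \right)} = \sqrt{-2} = i \sqrt{2}$)
$N{\left(k \right)} = i \sqrt{2}$
$\left(N{\left(-5 \right)} - -7\right) S = \left(i \sqrt{2} - -7\right) \left(-3\right) = \left(i \sqrt{2} + 7\right) \left(-3\right) = \left(7 + i \sqrt{2}\right) \left(-3\right) = -21 - 3 i \sqrt{2}$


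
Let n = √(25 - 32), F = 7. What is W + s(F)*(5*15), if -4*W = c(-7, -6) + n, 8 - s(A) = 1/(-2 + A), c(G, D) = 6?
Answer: 1167/2 - I*√7/4 ≈ 583.5 - 0.66144*I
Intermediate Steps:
n = I*√7 (n = √(-7) = I*√7 ≈ 2.6458*I)
s(A) = 8 - 1/(-2 + A)
W = -3/2 - I*√7/4 (W = -(6 + I*√7)/4 = -3/2 - I*√7/4 ≈ -1.5 - 0.66144*I)
W + s(F)*(5*15) = (-3/2 - I*√7/4) + ((-17 + 8*7)/(-2 + 7))*(5*15) = (-3/2 - I*√7/4) + ((-17 + 56)/5)*75 = (-3/2 - I*√7/4) + ((⅕)*39)*75 = (-3/2 - I*√7/4) + (39/5)*75 = (-3/2 - I*√7/4) + 585 = 1167/2 - I*√7/4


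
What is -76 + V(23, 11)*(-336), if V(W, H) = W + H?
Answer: -11500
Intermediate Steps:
V(W, H) = H + W
-76 + V(23, 11)*(-336) = -76 + (11 + 23)*(-336) = -76 + 34*(-336) = -76 - 11424 = -11500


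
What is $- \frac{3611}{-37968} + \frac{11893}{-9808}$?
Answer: $- \frac{13004273}{11637192} \approx -1.1175$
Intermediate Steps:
$- \frac{3611}{-37968} + \frac{11893}{-9808} = \left(-3611\right) \left(- \frac{1}{37968}\right) + 11893 \left(- \frac{1}{9808}\right) = \frac{3611}{37968} - \frac{11893}{9808} = - \frac{13004273}{11637192}$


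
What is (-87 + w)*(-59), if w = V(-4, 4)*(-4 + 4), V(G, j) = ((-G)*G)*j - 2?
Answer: 5133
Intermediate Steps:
V(G, j) = -2 - j*G² (V(G, j) = (-G²)*j - 2 = -j*G² - 2 = -2 - j*G²)
w = 0 (w = (-2 - 1*4*(-4)²)*(-4 + 4) = (-2 - 1*4*16)*0 = (-2 - 64)*0 = -66*0 = 0)
(-87 + w)*(-59) = (-87 + 0)*(-59) = -87*(-59) = 5133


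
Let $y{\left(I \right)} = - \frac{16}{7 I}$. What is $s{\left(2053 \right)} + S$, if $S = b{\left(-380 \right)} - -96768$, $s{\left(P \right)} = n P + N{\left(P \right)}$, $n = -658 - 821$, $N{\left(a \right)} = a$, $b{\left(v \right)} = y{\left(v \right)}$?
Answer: $- \frac{1953481386}{665} \approx -2.9376 \cdot 10^{6}$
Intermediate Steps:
$y{\left(I \right)} = - \frac{16}{7 I}$ ($y{\left(I \right)} = - 16 \frac{1}{7 I} = - \frac{16}{7 I}$)
$b{\left(v \right)} = - \frac{16}{7 v}$
$n = -1479$ ($n = -658 - 821 = -1479$)
$s{\left(P \right)} = - 1478 P$ ($s{\left(P \right)} = - 1479 P + P = - 1478 P$)
$S = \frac{64350724}{665}$ ($S = - \frac{16}{7 \left(-380\right)} - -96768 = \left(- \frac{16}{7}\right) \left(- \frac{1}{380}\right) + 96768 = \frac{4}{665} + 96768 = \frac{64350724}{665} \approx 96768.0$)
$s{\left(2053 \right)} + S = \left(-1478\right) 2053 + \frac{64350724}{665} = -3034334 + \frac{64350724}{665} = - \frac{1953481386}{665}$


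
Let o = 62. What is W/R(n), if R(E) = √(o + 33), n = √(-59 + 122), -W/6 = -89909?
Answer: 539454*√95/95 ≈ 55347.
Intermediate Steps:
W = 539454 (W = -6*(-89909) = 539454)
n = 3*√7 (n = √63 = 3*√7 ≈ 7.9373)
R(E) = √95 (R(E) = √(62 + 33) = √95)
W/R(n) = 539454/(√95) = 539454*(√95/95) = 539454*√95/95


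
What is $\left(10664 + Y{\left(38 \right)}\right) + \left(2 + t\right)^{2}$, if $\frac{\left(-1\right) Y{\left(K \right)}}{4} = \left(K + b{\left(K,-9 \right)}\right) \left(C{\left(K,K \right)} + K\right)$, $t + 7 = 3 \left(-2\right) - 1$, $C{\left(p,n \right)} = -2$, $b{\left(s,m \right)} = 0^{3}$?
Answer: $5336$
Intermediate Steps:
$b{\left(s,m \right)} = 0$
$t = -14$ ($t = -7 + \left(3 \left(-2\right) - 1\right) = -7 - 7 = -14$)
$Y{\left(K \right)} = - 4 K \left(-2 + K\right)$ ($Y{\left(K \right)} = - 4 \left(K + 0\right) \left(-2 + K\right) = - 4 K \left(-2 + K\right)$)
$\left(10664 + Y{\left(38 \right)}\right) + \left(2 + t\right)^{2} = \left(10664 + 4 \cdot 38 \left(2 - 38\right)\right) + \left(2 - 14\right)^{2} = \left(10664 + 4 \cdot 38 \left(2 - 38\right)\right) + \left(-12\right)^{2} = \left(10664 + 4 \cdot 38 \left(-36\right)\right) + 144 = \left(10664 - 5472\right) + 144 = 5192 + 144 = 5336$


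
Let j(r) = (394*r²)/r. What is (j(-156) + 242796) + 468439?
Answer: 649771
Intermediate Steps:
j(r) = 394*r
(j(-156) + 242796) + 468439 = (394*(-156) + 242796) + 468439 = (-61464 + 242796) + 468439 = 181332 + 468439 = 649771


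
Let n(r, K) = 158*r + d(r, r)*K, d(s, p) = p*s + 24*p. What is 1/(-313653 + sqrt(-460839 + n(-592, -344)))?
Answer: -313653/98494430848 - I*sqrt(116226439)/98494430848 ≈ -3.1845e-6 - 1.0946e-7*I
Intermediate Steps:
d(s, p) = 24*p + p*s
n(r, K) = 158*r + K*r*(24 + r) (n(r, K) = 158*r + (r*(24 + r))*K = 158*r + K*r*(24 + r))
1/(-313653 + sqrt(-460839 + n(-592, -344))) = 1/(-313653 + sqrt(-460839 - 592*(158 - 344*(24 - 592)))) = 1/(-313653 + sqrt(-460839 - 592*(158 - 344*(-568)))) = 1/(-313653 + sqrt(-460839 - 592*(158 + 195392))) = 1/(-313653 + sqrt(-460839 - 592*195550)) = 1/(-313653 + sqrt(-460839 - 115765600)) = 1/(-313653 + sqrt(-116226439)) = 1/(-313653 + I*sqrt(116226439))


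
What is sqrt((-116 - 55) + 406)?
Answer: sqrt(235) ≈ 15.330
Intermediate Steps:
sqrt((-116 - 55) + 406) = sqrt(-171 + 406) = sqrt(235)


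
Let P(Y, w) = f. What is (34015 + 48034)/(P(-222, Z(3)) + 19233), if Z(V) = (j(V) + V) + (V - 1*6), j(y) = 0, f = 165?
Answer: 82049/19398 ≈ 4.2298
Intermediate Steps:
Z(V) = -6 + 2*V (Z(V) = (0 + V) + (V - 1*6) = V + (V - 6) = V + (-6 + V) = -6 + 2*V)
P(Y, w) = 165
(34015 + 48034)/(P(-222, Z(3)) + 19233) = (34015 + 48034)/(165 + 19233) = 82049/19398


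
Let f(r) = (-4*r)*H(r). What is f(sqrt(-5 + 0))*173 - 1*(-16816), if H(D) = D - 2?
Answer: 20276 + 1384*I*sqrt(5) ≈ 20276.0 + 3094.7*I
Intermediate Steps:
H(D) = -2 + D
f(r) = -4*r*(-2 + r) (f(r) = (-4*r)*(-2 + r) = -4*r*(-2 + r))
f(sqrt(-5 + 0))*173 - 1*(-16816) = (4*sqrt(-5 + 0)*(2 - sqrt(-5 + 0)))*173 - 1*(-16816) = (4*sqrt(-5)*(2 - sqrt(-5)))*173 + 16816 = (4*(I*sqrt(5))*(2 - I*sqrt(5)))*173 + 16816 = (4*I*sqrt(5)*(2 - I*sqrt(5)))*173 + 16816 = 692*I*sqrt(5)*(2 - I*sqrt(5)) + 16816 = 16816 + 692*I*sqrt(5)*(2 - I*sqrt(5))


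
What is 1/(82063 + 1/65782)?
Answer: 65782/5398268267 ≈ 1.2186e-5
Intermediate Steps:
1/(82063 + 1/65782) = 1/(5398268267/65782) = 65782/5398268267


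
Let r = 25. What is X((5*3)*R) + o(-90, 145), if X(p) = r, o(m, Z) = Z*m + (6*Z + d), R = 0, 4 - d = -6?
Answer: -12145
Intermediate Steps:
d = 10 (d = 4 - 1*(-6) = 4 + 6 = 10)
o(m, Z) = 10 + 6*Z + Z*m (o(m, Z) = Z*m + (6*Z + 10) = Z*m + (10 + 6*Z) = 10 + 6*Z + Z*m)
X(p) = 25
X((5*3)*R) + o(-90, 145) = 25 + (10 + 6*145 + 145*(-90)) = 25 + (10 + 870 - 13050) = 25 - 12170 = -12145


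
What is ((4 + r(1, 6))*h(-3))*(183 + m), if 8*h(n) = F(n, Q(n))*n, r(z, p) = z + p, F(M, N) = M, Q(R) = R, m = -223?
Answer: -495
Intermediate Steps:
r(z, p) = p + z
h(n) = n²/8 (h(n) = (n*n)/8 = n²/8)
((4 + r(1, 6))*h(-3))*(183 + m) = ((4 + (6 + 1))*((⅛)*(-3)²))*(183 - 223) = ((4 + 7)*((⅛)*9))*(-40) = (11*(9/8))*(-40) = (99/8)*(-40) = -495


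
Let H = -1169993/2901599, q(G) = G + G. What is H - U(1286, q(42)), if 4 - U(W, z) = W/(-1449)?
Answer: -22244443975/4204416951 ≈ -5.2907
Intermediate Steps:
q(G) = 2*G
U(W, z) = 4 + W/1449 (U(W, z) = 4 - W/(-1449) = 4 - W*(-1)/1449 = 4 - (-1)*W/1449 = 4 + W/1449)
H = -1169993/2901599 (H = -1169993*1/2901599 = -1169993/2901599 ≈ -0.40322)
H - U(1286, q(42)) = -1169993/2901599 - (4 + (1/1449)*1286) = -1169993/2901599 - (4 + 1286/1449) = -1169993/2901599 - 1*7082/1449 = -1169993/2901599 - 7082/1449 = -22244443975/4204416951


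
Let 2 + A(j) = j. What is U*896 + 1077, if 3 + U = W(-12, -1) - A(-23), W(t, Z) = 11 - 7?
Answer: 24373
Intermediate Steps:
W(t, Z) = 4
A(j) = -2 + j
U = 26 (U = -3 + (4 - (-2 - 23)) = -3 + (4 - 1*(-25)) = -3 + (4 + 25) = -3 + 29 = 26)
U*896 + 1077 = 26*896 + 1077 = 23296 + 1077 = 24373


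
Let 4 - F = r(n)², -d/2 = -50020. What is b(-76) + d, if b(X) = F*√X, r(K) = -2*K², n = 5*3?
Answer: 100040 - 404992*I*√19 ≈ 1.0004e+5 - 1.7653e+6*I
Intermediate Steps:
d = 100040 (d = -2*(-50020) = 100040)
n = 15
F = -202496 (F = 4 - (-2*15²)² = 4 - (-2*225)² = 4 - 1*(-450)² = 4 - 1*202500 = 4 - 202500 = -202496)
b(X) = -202496*√X
b(-76) + d = -404992*I*√19 + 100040 = 100040 - 404992*I*√19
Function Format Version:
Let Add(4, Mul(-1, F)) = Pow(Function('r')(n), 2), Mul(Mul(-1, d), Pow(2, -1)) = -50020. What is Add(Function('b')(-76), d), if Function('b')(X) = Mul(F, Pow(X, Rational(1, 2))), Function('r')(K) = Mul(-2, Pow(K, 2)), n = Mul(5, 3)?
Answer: Add(100040, Mul(-404992, I, Pow(19, Rational(1, 2)))) ≈ Add(1.0004e+5, Mul(-1.7653e+6, I))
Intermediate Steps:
d = 100040 (d = Mul(-2, -50020) = 100040)
n = 15
F = -202496 (F = Add(4, Mul(-1, Pow(Mul(-2, Pow(15, 2)), 2))) = Add(4, Mul(-1, Pow(Mul(-2, 225), 2))) = Add(4, Mul(-1, Pow(-450, 2))) = Add(4, Mul(-1, 202500)) = Add(4, -202500) = -202496)
Function('b')(X) = Mul(-202496, Pow(X, Rational(1, 2)))
Add(Function('b')(-76), d) = Add(Mul(-202496, Pow(-76, Rational(1, 2))), 100040) = Add(Mul(-202496, Mul(2, I, Pow(19, Rational(1, 2)))), 100040) = Add(Mul(-404992, I, Pow(19, Rational(1, 2))), 100040) = Add(100040, Mul(-404992, I, Pow(19, Rational(1, 2))))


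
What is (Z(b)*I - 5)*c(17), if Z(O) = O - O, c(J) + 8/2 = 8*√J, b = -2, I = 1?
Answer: 20 - 40*√17 ≈ -144.92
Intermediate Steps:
c(J) = -4 + 8*√J
Z(O) = 0
(Z(b)*I - 5)*c(17) = (0*1 - 5)*(-4 + 8*√17) = (0 - 5)*(-4 + 8*√17) = -5*(-4 + 8*√17) = 20 - 40*√17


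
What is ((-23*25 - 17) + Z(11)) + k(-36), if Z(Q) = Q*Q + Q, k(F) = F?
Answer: -496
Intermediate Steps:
Z(Q) = Q + Q² (Z(Q) = Q² + Q = Q + Q²)
((-23*25 - 17) + Z(11)) + k(-36) = ((-23*25 - 17) + 11*(1 + 11)) - 36 = ((-575 - 17) + 11*12) - 36 = (-592 + 132) - 36 = -460 - 36 = -496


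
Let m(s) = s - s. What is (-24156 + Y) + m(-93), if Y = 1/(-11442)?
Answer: -276392953/11442 ≈ -24156.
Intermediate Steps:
m(s) = 0
Y = -1/11442 ≈ -8.7397e-5
(-24156 + Y) + m(-93) = (-24156 - 1/11442) + 0 = -276392953/11442 + 0 = -276392953/11442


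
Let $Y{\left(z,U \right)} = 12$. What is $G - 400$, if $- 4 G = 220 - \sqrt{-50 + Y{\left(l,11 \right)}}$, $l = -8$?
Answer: $-455 + \frac{i \sqrt{38}}{4} \approx -455.0 + 1.5411 i$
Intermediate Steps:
$G = -55 + \frac{i \sqrt{38}}{4}$ ($G = - \frac{220 - \sqrt{-50 + 12}}{4} = - \frac{220 - \sqrt{-38}}{4} = - \frac{220 - i \sqrt{38}}{4} = -55 + \frac{i \sqrt{38}}{4} \approx -55.0 + 1.5411 i$)
$G - 400 = \left(-55 + \frac{i \sqrt{38}}{4}\right) - 400 = -455 + \frac{i \sqrt{38}}{4}$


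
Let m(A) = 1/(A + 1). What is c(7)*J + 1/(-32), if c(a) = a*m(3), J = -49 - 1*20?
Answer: -3865/32 ≈ -120.78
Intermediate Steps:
J = -69 (J = -49 - 20 = -69)
m(A) = 1/(1 + A)
c(a) = a/4 (c(a) = a/(1 + 3) = a/4)
c(7)*J + 1/(-32) = ((¼)*7)*(-69) + 1/(-32) = (7/4)*(-69) - 1/32 = -483/4 - 1/32 = -3865/32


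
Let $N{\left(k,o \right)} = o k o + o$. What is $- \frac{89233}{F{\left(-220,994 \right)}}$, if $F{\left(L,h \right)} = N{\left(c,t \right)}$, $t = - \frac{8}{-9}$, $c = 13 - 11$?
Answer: $- \frac{7227873}{200} \approx -36139.0$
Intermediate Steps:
$c = 2$
$t = \frac{8}{9}$ ($t = \left(-8\right) \left(- \frac{1}{9}\right) = \frac{8}{9} \approx 0.88889$)
$N{\left(k,o \right)} = o + k o^{2}$ ($N{\left(k,o \right)} = k o o + o = k o^{2} + o = o + k o^{2}$)
$F{\left(L,h \right)} = \frac{200}{81}$ ($F{\left(L,h \right)} = \frac{8 \left(1 + 2 \cdot \frac{8}{9}\right)}{9} = \frac{8 \left(1 + \frac{16}{9}\right)}{9} = \frac{8}{9} \cdot \frac{25}{9} = \frac{200}{81}$)
$- \frac{89233}{F{\left(-220,994 \right)}} = - \frac{89233}{\frac{200}{81}} = \left(-89233\right) \frac{81}{200} = - \frac{7227873}{200}$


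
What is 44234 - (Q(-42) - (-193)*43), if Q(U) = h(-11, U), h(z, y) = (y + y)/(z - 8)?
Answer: 682681/19 ≈ 35931.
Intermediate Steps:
h(z, y) = 2*y/(-8 + z) (h(z, y) = (2*y)/(-8 + z) = 2*y/(-8 + z))
Q(U) = -2*U/19 (Q(U) = 2*U/(-8 - 11) = 2*U/(-19) = 2*U*(-1/19) = -2*U/19)
44234 - (Q(-42) - (-193)*43) = 44234 - (-2/19*(-42) - (-193)*43) = 44234 - (84/19 - 1*(-8299)) = 44234 - (84/19 + 8299) = 44234 - 1*157765/19 = 44234 - 157765/19 = 682681/19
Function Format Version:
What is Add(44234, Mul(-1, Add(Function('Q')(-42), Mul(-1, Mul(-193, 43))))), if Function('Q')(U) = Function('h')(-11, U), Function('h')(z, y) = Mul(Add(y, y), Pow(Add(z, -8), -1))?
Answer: Rational(682681, 19) ≈ 35931.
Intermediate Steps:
Function('h')(z, y) = Mul(2, y, Pow(Add(-8, z), -1)) (Function('h')(z, y) = Mul(Mul(2, y), Pow(Add(-8, z), -1)) = Mul(2, y, Pow(Add(-8, z), -1)))
Function('Q')(U) = Mul(Rational(-2, 19), U) (Function('Q')(U) = Mul(2, U, Pow(Add(-8, -11), -1)) = Mul(2, U, Pow(-19, -1)) = Mul(2, U, Rational(-1, 19)) = Mul(Rational(-2, 19), U))
Add(44234, Mul(-1, Add(Function('Q')(-42), Mul(-1, Mul(-193, 43))))) = Add(44234, Mul(-1, Add(Mul(Rational(-2, 19), -42), Mul(-1, Mul(-193, 43))))) = Add(44234, Mul(-1, Add(Rational(84, 19), Mul(-1, -8299)))) = Add(44234, Mul(-1, Add(Rational(84, 19), 8299))) = Add(44234, Mul(-1, Rational(157765, 19))) = Add(44234, Rational(-157765, 19)) = Rational(682681, 19)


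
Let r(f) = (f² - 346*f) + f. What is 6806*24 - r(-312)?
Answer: -41640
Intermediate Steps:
r(f) = f² - 345*f
6806*24 - r(-312) = 6806*24 - (-312)*(-345 - 312) = 163344 - (-312)*(-657) = 163344 - 1*204984 = 163344 - 204984 = -41640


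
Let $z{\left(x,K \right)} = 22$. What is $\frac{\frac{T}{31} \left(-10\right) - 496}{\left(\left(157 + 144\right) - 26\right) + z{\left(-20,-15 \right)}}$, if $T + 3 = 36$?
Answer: $- \frac{15706}{9207} \approx -1.7059$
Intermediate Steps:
$T = 33$ ($T = -3 + 36 = 33$)
$\frac{\frac{T}{31} \left(-10\right) - 496}{\left(\left(157 + 144\right) - 26\right) + z{\left(-20,-15 \right)}} = \frac{\frac{33}{31} \left(-10\right) - 496}{\left(\left(157 + 144\right) - 26\right) + 22} = \frac{33 \cdot \frac{1}{31} \left(-10\right) - 496}{\left(301 - 26\right) + 22} = \frac{\frac{33}{31} \left(-10\right) - 496}{275 + 22} = \frac{- \frac{330}{31} - 496}{297} = \left(- \frac{15706}{31}\right) \frac{1}{297} = - \frac{15706}{9207}$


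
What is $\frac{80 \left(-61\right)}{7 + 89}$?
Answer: $- \frac{305}{6} \approx -50.833$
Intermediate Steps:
$\frac{80 \left(-61\right)}{7 + 89} = - \frac{4880}{96} = \left(-4880\right) \frac{1}{96} = - \frac{305}{6}$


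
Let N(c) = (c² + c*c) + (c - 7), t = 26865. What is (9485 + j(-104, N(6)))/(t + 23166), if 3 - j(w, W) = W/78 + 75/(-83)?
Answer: 61425269/323900694 ≈ 0.18964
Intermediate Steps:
N(c) = -7 + c + 2*c² (N(c) = (c² + c²) + (-7 + c) = 2*c² + (-7 + c) = -7 + c + 2*c²)
j(w, W) = 324/83 - W/78 (j(w, W) = 3 - (W/78 + 75/(-83)) = 3 - (W*(1/78) + 75*(-1/83)) = 3 - (W/78 - 75/83) = 3 - (-75/83 + W/78) = 3 + (75/83 - W/78) = 324/83 - W/78)
(9485 + j(-104, N(6)))/(t + 23166) = (9485 + (324/83 - (-7 + 6 + 2*6²)/78))/(26865 + 23166) = (9485 + (324/83 - (-7 + 6 + 2*36)/78))/50031 = (9485 + (324/83 - (-7 + 6 + 72)/78))*(1/50031) = (9485 + (324/83 - 1/78*71))*(1/50031) = (9485 + (324/83 - 71/78))*(1/50031) = (9485 + 19379/6474)*(1/50031) = (61425269/6474)*(1/50031) = 61425269/323900694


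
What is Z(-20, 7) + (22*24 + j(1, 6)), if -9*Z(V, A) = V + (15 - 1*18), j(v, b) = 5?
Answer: 4820/9 ≈ 535.56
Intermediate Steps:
Z(V, A) = ⅓ - V/9 (Z(V, A) = -(V + (15 - 1*18))/9 = -(V + (15 - 18))/9 = -(V - 3)/9 = -(-3 + V)/9 = ⅓ - V/9)
Z(-20, 7) + (22*24 + j(1, 6)) = (⅓ - ⅑*(-20)) + (22*24 + 5) = (⅓ + 20/9) + (528 + 5) = 23/9 + 533 = 4820/9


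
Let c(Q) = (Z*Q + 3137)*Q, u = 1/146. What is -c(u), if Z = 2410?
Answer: -115103/5329 ≈ -21.599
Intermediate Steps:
u = 1/146 ≈ 0.0068493
c(Q) = Q*(3137 + 2410*Q) (c(Q) = (2410*Q + 3137)*Q = (3137 + 2410*Q)*Q = Q*(3137 + 2410*Q))
-c(u) = -(3137 + 2410*(1/146))/146 = -(3137 + 1205/73)/146 = -230206/(146*73) = -1*115103/5329 = -115103/5329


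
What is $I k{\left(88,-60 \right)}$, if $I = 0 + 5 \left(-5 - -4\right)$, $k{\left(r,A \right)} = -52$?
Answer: $260$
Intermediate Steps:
$I = -5$ ($I = 0 + 5 \left(-5 + 4\right) = 0 + 5 \left(-1\right) = 0 - 5 = -5$)
$I k{\left(88,-60 \right)} = \left(-5\right) \left(-52\right) = 260$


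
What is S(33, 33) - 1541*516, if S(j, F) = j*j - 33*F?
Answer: -795156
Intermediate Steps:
S(j, F) = j**2 - 33*F
S(33, 33) - 1541*516 = (33**2 - 33*33) - 1541*516 = (1089 - 1089) - 795156 = 0 - 795156 = -795156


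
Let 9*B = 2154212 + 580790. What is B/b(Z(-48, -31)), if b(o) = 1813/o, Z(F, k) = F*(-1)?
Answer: 43760032/5439 ≈ 8045.6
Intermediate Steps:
Z(F, k) = -F
B = 2735002/9 (B = (2154212 + 580790)/9 = (1/9)*2735002 = 2735002/9 ≈ 3.0389e+5)
B/b(Z(-48, -31)) = 2735002/(9*((1813/((-1*(-48)))))) = 2735002/(9*((1813/48))) = 2735002/(9*((1813*(1/48)))) = 2735002/(9*(1813/48)) = (2735002/9)*(48/1813) = 43760032/5439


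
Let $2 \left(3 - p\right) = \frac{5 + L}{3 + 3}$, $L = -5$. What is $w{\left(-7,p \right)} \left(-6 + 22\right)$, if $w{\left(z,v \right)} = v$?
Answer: $48$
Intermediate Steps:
$p = 3$ ($p = 3 - \frac{\left(5 - 5\right) \frac{1}{3 + 3}}{2} = 3 - \frac{0 \cdot \frac{1}{6}}{2} = 3 - 0 = 3 + 0 = 3$)
$w{\left(-7,p \right)} \left(-6 + 22\right) = 3 \left(-6 + 22\right) = 3 \cdot 16 = 48$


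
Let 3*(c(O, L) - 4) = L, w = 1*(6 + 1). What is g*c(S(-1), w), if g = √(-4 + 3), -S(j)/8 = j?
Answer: 19*I/3 ≈ 6.3333*I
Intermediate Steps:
w = 7 (w = 1*7 = 7)
S(j) = -8*j
c(O, L) = 4 + L/3
g = I (g = √(-1) = I ≈ 1.0*I)
g*c(S(-1), w) = I*(4 + (⅓)*7) = I*(4 + 7/3) = I*(19/3) = 19*I/3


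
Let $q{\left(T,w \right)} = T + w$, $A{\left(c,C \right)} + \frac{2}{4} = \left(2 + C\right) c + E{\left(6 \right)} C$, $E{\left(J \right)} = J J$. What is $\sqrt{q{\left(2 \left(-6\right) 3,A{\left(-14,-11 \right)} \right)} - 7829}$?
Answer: $\frac{i \sqrt{32542}}{2} \approx 90.197 i$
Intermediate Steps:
$E{\left(J \right)} = J^{2}$
$A{\left(c,C \right)} = - \frac{1}{2} + 36 C + c \left(2 + C\right)$ ($A{\left(c,C \right)} = - \frac{1}{2} + \left(\left(2 + C\right) c + 6^{2} C\right) = - \frac{1}{2} + \left(c \left(2 + C\right) + 36 C\right) = - \frac{1}{2} + \left(36 C + c \left(2 + C\right)\right) = - \frac{1}{2} + 36 C + c \left(2 + C\right)$)
$\sqrt{q{\left(2 \left(-6\right) 3,A{\left(-14,-11 \right)} \right)} - 7829} = \sqrt{\left(2 \left(-6\right) 3 + \left(- \frac{1}{2} + 2 \left(-14\right) + 36 \left(-11\right) - -154\right)\right) - 7829} = \sqrt{\left(\left(-12\right) 3 - \frac{541}{2}\right) - 7829} = \sqrt{\left(-36 - \frac{541}{2}\right) - 7829} = \sqrt{- \frac{613}{2} - 7829} = \sqrt{- \frac{16271}{2}} = \frac{i \sqrt{32542}}{2}$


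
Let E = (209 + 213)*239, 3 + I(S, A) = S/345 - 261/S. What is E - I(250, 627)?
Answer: 1739857759/17250 ≈ 1.0086e+5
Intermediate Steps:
I(S, A) = -3 - 261/S + S/345 (I(S, A) = -3 + (S/345 - 261/S) = -3 + (-261/S + S/345) = -3 - 261/S + S/345)
E = 100858 (E = 422*239 = 100858)
E - I(250, 627) = 100858 - (-3 - 261/250 + (1/345)*250) = 100858 - (-3 - 261*1/250 + 50/69) = 100858 - (-3 - 261/250 + 50/69) = 100858 - 1*(-57259/17250) = 100858 + 57259/17250 = 1739857759/17250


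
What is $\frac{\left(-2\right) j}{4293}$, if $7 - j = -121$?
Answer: $- \frac{256}{4293} \approx -0.059632$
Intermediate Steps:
$j = 128$ ($j = 7 - -121 = 7 + 121 = 128$)
$\frac{\left(-2\right) j}{4293} = \frac{\left(-2\right) 128}{4293} = \left(-256\right) \frac{1}{4293} = - \frac{256}{4293}$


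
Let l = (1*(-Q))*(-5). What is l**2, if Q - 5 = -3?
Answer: 100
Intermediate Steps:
Q = 2 (Q = 5 - 3 = 2)
l = 10 (l = (1*(-1*2))*(-5) = (1*(-2))*(-5) = -2*(-5) = 10)
l**2 = 10**2 = 100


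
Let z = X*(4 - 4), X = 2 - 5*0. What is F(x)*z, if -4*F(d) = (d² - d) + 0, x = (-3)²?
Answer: 0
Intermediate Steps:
X = 2 (X = 2 + 0 = 2)
x = 9
z = 0 (z = 2*(4 - 4) = 2*0 = 0)
F(d) = -d²/4 + d/4 (F(d) = -((d² - d) + 0)/4 = -(d² - d)/4 = -d²/4 + d/4)
F(x)*z = ((¼)*9*(1 - 1*9))*0 = ((¼)*9*(1 - 9))*0 = ((¼)*9*(-8))*0 = -18*0 = 0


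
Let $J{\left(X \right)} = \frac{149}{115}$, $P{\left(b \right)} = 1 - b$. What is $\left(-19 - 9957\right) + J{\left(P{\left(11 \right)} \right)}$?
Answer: $- \frac{1147091}{115} \approx -9974.7$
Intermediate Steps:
$J{\left(X \right)} = \frac{149}{115}$ ($J{\left(X \right)} = 149 \cdot \frac{1}{115} = \frac{149}{115}$)
$\left(-19 - 9957\right) + J{\left(P{\left(11 \right)} \right)} = \left(-19 - 9957\right) + \frac{149}{115} = -9976 + \frac{149}{115} = - \frac{1147091}{115}$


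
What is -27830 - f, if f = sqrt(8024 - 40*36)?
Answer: -27830 - 2*sqrt(1646) ≈ -27911.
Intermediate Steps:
f = 2*sqrt(1646) (f = sqrt(8024 - 1440) = sqrt(6584) = 2*sqrt(1646) ≈ 81.142)
-27830 - f = -27830 - 2*sqrt(1646)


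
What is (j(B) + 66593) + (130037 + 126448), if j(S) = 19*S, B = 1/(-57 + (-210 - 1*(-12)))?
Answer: 82384871/255 ≈ 3.2308e+5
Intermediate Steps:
B = -1/255 (B = 1/(-57 + (-210 + 12)) = 1/(-57 - 198) = 1/(-255) = -1/255 ≈ -0.0039216)
(j(B) + 66593) + (130037 + 126448) = (19*(-1/255) + 66593) + (130037 + 126448) = (-19/255 + 66593) + 256485 = 16981196/255 + 256485 = 82384871/255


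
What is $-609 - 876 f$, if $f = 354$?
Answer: $-310713$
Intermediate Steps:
$-609 - 876 f = -609 - 310104 = -310713$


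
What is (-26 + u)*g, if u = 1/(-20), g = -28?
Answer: 3647/5 ≈ 729.40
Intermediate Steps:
u = -1/20 ≈ -0.050000
(-26 + u)*g = (-26 - 1/20)*(-28) = -521/20*(-28) = 3647/5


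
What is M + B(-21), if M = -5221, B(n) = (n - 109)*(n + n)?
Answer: 239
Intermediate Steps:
B(n) = 2*n*(-109 + n) (B(n) = (-109 + n)*(2*n) = 2*n*(-109 + n))
M + B(-21) = -5221 + 2*(-21)*(-109 - 21) = -5221 + 2*(-21)*(-130) = -5221 + 5460 = 239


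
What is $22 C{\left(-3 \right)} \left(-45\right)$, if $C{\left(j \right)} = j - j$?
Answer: $0$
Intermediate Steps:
$C{\left(j \right)} = 0$
$22 C{\left(-3 \right)} \left(-45\right) = 22 \cdot 0 \left(-45\right) = 0 \left(-45\right) = 0$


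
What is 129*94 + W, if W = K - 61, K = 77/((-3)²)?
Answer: 108662/9 ≈ 12074.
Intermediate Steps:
K = 77/9 ≈ 8.5556
W = -472/9 (W = 77/9 - 61 = -472/9 ≈ -52.444)
129*94 + W = 129*94 - 472/9 = 12126 - 472/9 = 108662/9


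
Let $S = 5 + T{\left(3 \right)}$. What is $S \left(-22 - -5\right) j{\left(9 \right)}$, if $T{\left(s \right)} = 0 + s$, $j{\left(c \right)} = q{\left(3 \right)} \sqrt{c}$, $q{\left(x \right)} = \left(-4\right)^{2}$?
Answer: $-6528$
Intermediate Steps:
$q{\left(x \right)} = 16$
$j{\left(c \right)} = 16 \sqrt{c}$
$T{\left(s \right)} = s$
$S = 8$ ($S = 5 + 3 = 8$)
$S \left(-22 - -5\right) j{\left(9 \right)} = 8 \left(-22 - -5\right) 16 \sqrt{9} = 8 \left(-22 + 5\right) 16 \cdot 3 = 8 \left(-17\right) 48 = \left(-136\right) 48 = -6528$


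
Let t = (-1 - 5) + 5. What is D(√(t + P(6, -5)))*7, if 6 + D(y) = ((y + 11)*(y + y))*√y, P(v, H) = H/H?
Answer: -42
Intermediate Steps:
P(v, H) = 1
t = -1 (t = -6 + 5 = -1)
D(y) = -6 + 2*y^(3/2)*(11 + y) (D(y) = -6 + ((y + 11)*(y + y))*√y = -6 + ((11 + y)*(2*y))*√y = -6 + (2*y*(11 + y))*√y = -6 + 2*y^(3/2)*(11 + y))
D(√(t + P(6, -5)))*7 = (-6 + 2*(√(-1 + 1))^(5/2) + 22*(√(-1 + 1))^(3/2))*7 = (-6 + 2*(√0)^(5/2) + 22*(√0)^(3/2))*7 = (-6 + 2*0^(5/2) + 22*0^(3/2))*7 = (-6 + 2*0 + 22*0)*7 = (-6 + 0 + 0)*7 = -6*7 = -42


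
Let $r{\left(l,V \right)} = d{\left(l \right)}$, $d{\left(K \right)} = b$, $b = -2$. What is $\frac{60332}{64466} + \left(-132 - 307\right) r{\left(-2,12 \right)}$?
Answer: $\frac{28330740}{32233} \approx 878.94$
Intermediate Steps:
$d{\left(K \right)} = -2$
$r{\left(l,V \right)} = -2$
$\frac{60332}{64466} + \left(-132 - 307\right) r{\left(-2,12 \right)} = \frac{60332}{64466} + \left(-132 - 307\right) \left(-2\right) = 60332 \cdot \frac{1}{64466} - -878 = \frac{30166}{32233} + 878 = \frac{28330740}{32233}$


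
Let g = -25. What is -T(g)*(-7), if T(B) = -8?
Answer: -56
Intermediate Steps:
-T(g)*(-7) = -(-8)*(-7) = -1*56 = -56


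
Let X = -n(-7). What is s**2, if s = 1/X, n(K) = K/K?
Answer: 1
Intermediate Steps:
n(K) = 1
X = -1 (X = -1*1 = -1)
s = -1 (s = 1/(-1) = -1)
s**2 = (-1)**2 = 1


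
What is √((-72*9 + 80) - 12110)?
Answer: I*√12678 ≈ 112.6*I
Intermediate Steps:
√((-72*9 + 80) - 12110) = √((-648 + 80) - 12110) = √(-568 - 12110) = √(-12678) = I*√12678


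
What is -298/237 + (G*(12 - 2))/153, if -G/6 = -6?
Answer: 4414/4029 ≈ 1.0956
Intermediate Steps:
G = 36 (G = -6*(-6) = 36)
-298/237 + (G*(12 - 2))/153 = -298/237 + (36*(12 - 2))/153 = -298*1/237 + (36*10)*(1/153) = -298/237 + 360*(1/153) = -298/237 + 40/17 = 4414/4029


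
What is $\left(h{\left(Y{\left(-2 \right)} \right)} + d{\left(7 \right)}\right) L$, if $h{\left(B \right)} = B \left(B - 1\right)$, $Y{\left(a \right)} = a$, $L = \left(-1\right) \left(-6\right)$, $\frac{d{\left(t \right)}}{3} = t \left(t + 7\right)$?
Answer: $1800$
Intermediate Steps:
$d{\left(t \right)} = 3 t \left(7 + t\right)$ ($d{\left(t \right)} = 3 t \left(t + 7\right) = 3 t \left(7 + t\right)$)
$L = 6$
$h{\left(B \right)} = B \left(-1 + B\right)$
$\left(h{\left(Y{\left(-2 \right)} \right)} + d{\left(7 \right)}\right) L = \left(- 2 \left(-1 - 2\right) + 3 \cdot 7 \left(7 + 7\right)\right) 6 = \left(\left(-2\right) \left(-3\right) + 3 \cdot 7 \cdot 14\right) 6 = \left(6 + 294\right) 6 = 300 \cdot 6 = 1800$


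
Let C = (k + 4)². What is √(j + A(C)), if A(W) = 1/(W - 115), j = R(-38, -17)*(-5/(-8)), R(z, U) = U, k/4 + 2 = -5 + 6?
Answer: 3*I*√250010/460 ≈ 3.2609*I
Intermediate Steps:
k = -4 (k = -8 + 4*(-5 + 6) = -8 + 4*1 = -8 + 4 = -4)
C = 0 (C = (-4 + 4)² = 0² = 0)
j = -85/8 (j = -(-85)/(-8) = -(-85)*(-1)/8 = -17*5/8 = -85/8 ≈ -10.625)
A(W) = 1/(-115 + W)
√(j + A(C)) = √(-85/8 + 1/(-115 + 0)) = √(-85/8 + 1/(-115)) = √(-85/8 - 1/115) = √(-9783/920) = 3*I*√250010/460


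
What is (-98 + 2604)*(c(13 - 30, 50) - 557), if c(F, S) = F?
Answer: -1438444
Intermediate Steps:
(-98 + 2604)*(c(13 - 30, 50) - 557) = (-98 + 2604)*((13 - 30) - 557) = 2506*(-17 - 557) = 2506*(-574) = -1438444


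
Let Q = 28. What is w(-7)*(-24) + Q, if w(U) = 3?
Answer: -44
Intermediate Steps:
w(-7)*(-24) + Q = 3*(-24) + 28 = -72 + 28 = -44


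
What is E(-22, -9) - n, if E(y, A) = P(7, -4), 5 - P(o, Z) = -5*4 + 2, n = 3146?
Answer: -3123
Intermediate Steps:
P(o, Z) = 23 (P(o, Z) = 5 - (-5*4 + 2) = 5 - (-20 + 2) = 5 - 1*(-18) = 5 + 18 = 23)
E(y, A) = 23
E(-22, -9) - n = 23 - 1*3146 = 23 - 3146 = -3123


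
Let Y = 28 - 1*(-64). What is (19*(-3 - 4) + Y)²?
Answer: 1681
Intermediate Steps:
Y = 92 (Y = 28 + 64 = 92)
(19*(-3 - 4) + Y)² = (19*(-3 - 4) + 92)² = (19*(-7) + 92)² = (-133 + 92)² = (-41)² = 1681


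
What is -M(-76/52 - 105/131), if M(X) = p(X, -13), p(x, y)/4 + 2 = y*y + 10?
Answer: -708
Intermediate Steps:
p(x, y) = 32 + 4*y² (p(x, y) = -8 + 4*(y*y + 10) = -8 + 4*(y² + 10) = -8 + 4*(10 + y²) = -8 + (40 + 4*y²) = 32 + 4*y²)
M(X) = 708 (M(X) = 32 + 4*(-13)² = 32 + 4*169 = 32 + 676 = 708)
-M(-76/52 - 105/131) = -1*708 = -708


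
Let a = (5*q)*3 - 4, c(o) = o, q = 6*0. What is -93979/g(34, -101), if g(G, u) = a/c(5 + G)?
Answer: 3665181/4 ≈ 9.1630e+5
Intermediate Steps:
q = 0
a = -4 (a = (5*0)*3 - 4 = 0*3 - 4 = 0 - 4 = -4)
g(G, u) = -4/(5 + G)
-93979/g(34, -101) = -93979/((-4/(5 + 34))) = -93979/((-4/39)) = -93979/((-4*1/39)) = -93979/(-4/39) = -93979*(-39/4) = 3665181/4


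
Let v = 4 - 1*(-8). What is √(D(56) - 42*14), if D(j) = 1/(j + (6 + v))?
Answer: I*√3219814/74 ≈ 24.248*I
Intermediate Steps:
v = 12 (v = 4 + 8 = 12)
D(j) = 1/(18 + j) (D(j) = 1/(j + (6 + 12)) = 1/(j + 18) = 1/(18 + j))
√(D(56) - 42*14) = √(1/(18 + 56) - 42*14) = √(1/74 - 588) = √(-43511/74) = I*√3219814/74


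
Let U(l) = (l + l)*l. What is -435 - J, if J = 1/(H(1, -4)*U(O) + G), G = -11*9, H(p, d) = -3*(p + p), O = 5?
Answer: -173564/399 ≈ -435.00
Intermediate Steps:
H(p, d) = -6*p
U(l) = 2*l² (U(l) = (2*l)*l = 2*l²)
G = -99
J = -1/399 (J = 1/((-6*1)*(2*5²) - 99) = 1/(-12*25 - 99) = 1/(-6*50 - 99) = 1/(-300 - 99) = 1/(-399) = -1/399 ≈ -0.0025063)
-435 - J = -435 - 1*(-1/399) = -435 + 1/399 = -173564/399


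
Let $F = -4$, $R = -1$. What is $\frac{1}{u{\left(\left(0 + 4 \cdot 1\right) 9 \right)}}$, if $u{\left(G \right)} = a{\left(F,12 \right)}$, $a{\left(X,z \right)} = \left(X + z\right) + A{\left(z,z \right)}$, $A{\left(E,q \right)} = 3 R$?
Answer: $\frac{1}{5} \approx 0.2$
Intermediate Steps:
$A{\left(E,q \right)} = -3$ ($A{\left(E,q \right)} = 3 \left(-1\right) = -3$)
$a{\left(X,z \right)} = -3 + X + z$ ($a{\left(X,z \right)} = \left(X + z\right) - 3 = -3 + X + z$)
$u{\left(G \right)} = 5$ ($u{\left(G \right)} = -3 - 4 + 12 = 5$)
$\frac{1}{u{\left(\left(0 + 4 \cdot 1\right) 9 \right)}} = \frac{1}{5}$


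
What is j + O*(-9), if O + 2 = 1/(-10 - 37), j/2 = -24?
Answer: -1401/47 ≈ -29.809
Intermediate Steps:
j = -48 (j = 2*(-24) = -48)
O = -95/47 (O = -2 + 1/(-10 - 37) = -2 + 1/(-47) = -2 - 1/47 = -95/47 ≈ -2.0213)
j + O*(-9) = -48 - 95/47*(-9) = -48 + 855/47 = -1401/47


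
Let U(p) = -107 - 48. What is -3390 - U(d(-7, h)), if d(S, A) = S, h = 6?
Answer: -3235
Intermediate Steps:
U(p) = -155
-3390 - U(d(-7, h)) = -3390 - 1*(-155) = -3390 + 155 = -3235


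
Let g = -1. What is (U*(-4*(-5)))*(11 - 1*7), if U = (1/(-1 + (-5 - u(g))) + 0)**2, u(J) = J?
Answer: 16/5 ≈ 3.2000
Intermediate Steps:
U = 1/25 (U = (1/(-1 + (-5 - 1*(-1))) + 0)**2 = (1/(-1 + (-5 + 1)) + 0)**2 = (1/(-1 - 4) + 0)**2 = (1/(-5) + 0)**2 = (-1/5 + 0)**2 = (-1/5)**2 = 1/25 ≈ 0.040000)
(U*(-4*(-5)))*(11 - 1*7) = ((-4*(-5))/25)*(11 - 1*7) = ((1/25)*20)*(11 - 7) = (4/5)*4 = 16/5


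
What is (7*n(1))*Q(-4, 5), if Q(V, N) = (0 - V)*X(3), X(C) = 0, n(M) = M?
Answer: 0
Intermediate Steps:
Q(V, N) = 0 (Q(V, N) = (0 - V)*0 = -V*0 = 0)
(7*n(1))*Q(-4, 5) = (7*1)*0 = 7*0 = 0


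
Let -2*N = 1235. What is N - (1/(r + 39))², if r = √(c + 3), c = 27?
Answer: -915169379/1482054 + 26*√30/741027 ≈ -617.50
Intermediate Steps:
r = √30 (r = √(27 + 3) = √30 ≈ 5.4772)
N = -1235/2 (N = -½*1235 = -1235/2 ≈ -617.50)
N - (1/(r + 39))² = -1235/2 - (1/(√30 + 39))² = -1235/2 - (1/(39 + √30))² = -1235/2 - 1/(39 + √30)²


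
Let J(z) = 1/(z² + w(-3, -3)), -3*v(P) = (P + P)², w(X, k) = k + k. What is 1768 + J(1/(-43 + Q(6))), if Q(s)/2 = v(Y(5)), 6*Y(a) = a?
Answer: 15554099375/8798397 ≈ 1767.8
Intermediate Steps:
Y(a) = a/6
w(X, k) = 2*k
v(P) = -4*P²/3 (v(P) = -(P + P)²/3 = -4*P²/3)
Q(s) = -50/27 (Q(s) = 2*(-4*((⅙)*5)²/3) = 2*(-4*(⅚)²/3) = 2*(-4/3*25/36) = 2*(-25/27) = -50/27)
J(z) = 1/(-6 + z²) (J(z) = 1/(z² + 2*(-3)) = 1/(z² - 6) = 1/(-6 + z²))
1768 + J(1/(-43 + Q(6))) = 1768 + 1/(-6 + (1/(-43 - 50/27))²) = 1768 + 1/(-6 + (1/(-1211/27))²) = 1768 + 1/(-6 + (-27/1211)²) = 1768 + 1/(-6 + 729/1466521) = 1768 + 1/(-8798397/1466521) = 1768 - 1466521/8798397 = 15554099375/8798397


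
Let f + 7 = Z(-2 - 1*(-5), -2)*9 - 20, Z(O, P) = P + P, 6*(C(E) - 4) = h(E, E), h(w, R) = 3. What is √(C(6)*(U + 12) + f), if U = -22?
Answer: 6*I*√3 ≈ 10.392*I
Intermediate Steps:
C(E) = 9/2 (C(E) = 4 + (⅙)*3 = 4 + ½ = 9/2)
Z(O, P) = 2*P
f = -63 (f = -7 + ((2*(-2))*9 - 20) = -7 + (-4*9 - 20) = -7 + (-36 - 20) = -7 - 56 = -63)
√(C(6)*(U + 12) + f) = √(9*(-22 + 12)/2 - 63) = √((9/2)*(-10) - 63) = √(-45 - 63) = √(-108) = 6*I*√3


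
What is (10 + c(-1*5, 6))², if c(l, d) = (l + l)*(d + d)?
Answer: 12100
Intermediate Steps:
c(l, d) = 4*d*l (c(l, d) = (2*l)*(2*d) = 4*d*l)
(10 + c(-1*5, 6))² = (10 + 4*6*(-1*5))² = (10 + 4*6*(-5))² = (10 - 120)² = (-110)² = 12100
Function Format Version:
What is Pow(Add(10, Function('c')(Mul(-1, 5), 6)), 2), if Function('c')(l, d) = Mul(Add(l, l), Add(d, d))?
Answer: 12100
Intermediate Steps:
Function('c')(l, d) = Mul(4, d, l) (Function('c')(l, d) = Mul(Mul(2, l), Mul(2, d)) = Mul(4, d, l))
Pow(Add(10, Function('c')(Mul(-1, 5), 6)), 2) = Pow(Add(10, Mul(4, 6, Mul(-1, 5))), 2) = Pow(Add(10, Mul(4, 6, -5)), 2) = Pow(Add(10, -120), 2) = Pow(-110, 2) = 12100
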